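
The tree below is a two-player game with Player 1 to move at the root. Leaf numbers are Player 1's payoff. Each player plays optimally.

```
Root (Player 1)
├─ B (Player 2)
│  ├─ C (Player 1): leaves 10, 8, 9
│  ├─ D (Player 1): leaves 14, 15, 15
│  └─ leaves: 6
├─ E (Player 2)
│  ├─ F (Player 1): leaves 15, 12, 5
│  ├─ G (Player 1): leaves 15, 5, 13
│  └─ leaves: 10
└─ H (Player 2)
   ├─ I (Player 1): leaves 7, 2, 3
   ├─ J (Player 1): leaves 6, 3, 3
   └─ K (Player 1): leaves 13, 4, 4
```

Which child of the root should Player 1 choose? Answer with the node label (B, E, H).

E

C (Player 1): max(10, 8, 9) = 10
D (Player 1): max(14, 15, 15) = 15
B (Player 2): min(10, 15, 6) = 6
F (Player 1): max(15, 12, 5) = 15
G (Player 1): max(15, 5, 13) = 15
E (Player 2): min(15, 15, 10) = 10
I (Player 1): max(7, 2, 3) = 7
J (Player 1): max(6, 3, 3) = 6
K (Player 1): max(13, 4, 4) = 13
H (Player 2): min(7, 6, 13) = 6
Root (Player 1): max(6, 10, 6) = 10
Player 1 picks the child with the highest value: E (value 10).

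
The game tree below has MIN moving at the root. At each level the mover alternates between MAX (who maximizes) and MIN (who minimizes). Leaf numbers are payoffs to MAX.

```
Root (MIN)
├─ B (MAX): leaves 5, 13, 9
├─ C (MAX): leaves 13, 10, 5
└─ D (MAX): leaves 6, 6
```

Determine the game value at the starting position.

B (MAX): max(5, 13, 9) = 13
C (MAX): max(13, 10, 5) = 13
D (MAX): max(6, 6) = 6
Root (MIN): min(13, 13, 6) = 6

6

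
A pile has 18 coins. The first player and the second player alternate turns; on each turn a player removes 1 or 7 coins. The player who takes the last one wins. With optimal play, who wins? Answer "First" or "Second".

Second

Positions where the player to move wins (W) vs loses (L):
i:   0  1  2  3  4  5  6  7  8  9 10 11 12 13 14 15 16 17 18
     L  W  L  W  L  W  L  W  L  W  L  W  L  W  L  W  L  W  L
Position 18 is L, so the second player wins.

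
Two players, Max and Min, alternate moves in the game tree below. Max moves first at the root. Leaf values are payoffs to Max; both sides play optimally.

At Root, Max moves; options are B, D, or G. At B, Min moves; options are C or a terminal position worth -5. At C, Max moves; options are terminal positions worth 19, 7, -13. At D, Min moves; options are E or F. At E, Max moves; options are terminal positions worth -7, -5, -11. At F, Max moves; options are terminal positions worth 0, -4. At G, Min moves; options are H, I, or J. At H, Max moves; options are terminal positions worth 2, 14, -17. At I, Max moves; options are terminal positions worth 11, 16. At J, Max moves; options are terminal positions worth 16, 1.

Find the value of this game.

14

C (Max): max(19, 7, -13) = 19
B (Min): min(19, -5) = -5
E (Max): max(-7, -5, -11) = -5
F (Max): max(0, -4) = 0
D (Min): min(-5, 0) = -5
H (Max): max(2, 14, -17) = 14
I (Max): max(11, 16) = 16
J (Max): max(16, 1) = 16
G (Min): min(14, 16, 16) = 14
Root (Max): max(-5, -5, 14) = 14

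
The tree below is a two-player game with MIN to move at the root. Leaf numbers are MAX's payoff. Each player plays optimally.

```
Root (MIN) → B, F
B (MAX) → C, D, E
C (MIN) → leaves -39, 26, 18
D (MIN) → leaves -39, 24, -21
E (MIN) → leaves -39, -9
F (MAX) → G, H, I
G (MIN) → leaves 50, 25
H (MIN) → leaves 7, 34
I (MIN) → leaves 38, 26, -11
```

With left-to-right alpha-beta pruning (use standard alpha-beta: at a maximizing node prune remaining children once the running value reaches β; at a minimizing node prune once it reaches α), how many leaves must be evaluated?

7

C [α=-∞,β=+∞]: v=-39
D [α=-39,β=+∞]: v=-39 after child 1 ≤ α → α-cutoff, skip 2
E [α=-39,β=+∞]: v=-39 after child 1 ≤ α → α-cutoff, skip 1
B [α=-∞,β=+∞]: v=-39
G [α=-∞,β=-39]: v=25
F [α=-∞,β=-39]: v=25 after child 1 ≥ β → β-cutoff, skip 2
Root [α=-∞,β=+∞]: v=-39
Leaves evaluated: 7 of 15.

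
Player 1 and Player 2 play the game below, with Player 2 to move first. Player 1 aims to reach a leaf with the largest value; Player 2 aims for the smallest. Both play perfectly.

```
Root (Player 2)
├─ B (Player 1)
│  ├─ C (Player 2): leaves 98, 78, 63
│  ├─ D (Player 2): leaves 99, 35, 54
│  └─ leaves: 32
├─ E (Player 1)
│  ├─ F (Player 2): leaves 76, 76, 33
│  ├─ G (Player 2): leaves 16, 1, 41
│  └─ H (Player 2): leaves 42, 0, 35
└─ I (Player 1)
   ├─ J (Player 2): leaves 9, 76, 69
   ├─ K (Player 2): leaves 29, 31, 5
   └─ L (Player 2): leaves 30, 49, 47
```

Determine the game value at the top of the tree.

30

C (Player 2): min(98, 78, 63) = 63
D (Player 2): min(99, 35, 54) = 35
B (Player 1): max(63, 35, 32) = 63
F (Player 2): min(76, 76, 33) = 33
G (Player 2): min(16, 1, 41) = 1
H (Player 2): min(42, 0, 35) = 0
E (Player 1): max(33, 1, 0) = 33
J (Player 2): min(9, 76, 69) = 9
K (Player 2): min(29, 31, 5) = 5
L (Player 2): min(30, 49, 47) = 30
I (Player 1): max(9, 5, 30) = 30
Root (Player 2): min(63, 33, 30) = 30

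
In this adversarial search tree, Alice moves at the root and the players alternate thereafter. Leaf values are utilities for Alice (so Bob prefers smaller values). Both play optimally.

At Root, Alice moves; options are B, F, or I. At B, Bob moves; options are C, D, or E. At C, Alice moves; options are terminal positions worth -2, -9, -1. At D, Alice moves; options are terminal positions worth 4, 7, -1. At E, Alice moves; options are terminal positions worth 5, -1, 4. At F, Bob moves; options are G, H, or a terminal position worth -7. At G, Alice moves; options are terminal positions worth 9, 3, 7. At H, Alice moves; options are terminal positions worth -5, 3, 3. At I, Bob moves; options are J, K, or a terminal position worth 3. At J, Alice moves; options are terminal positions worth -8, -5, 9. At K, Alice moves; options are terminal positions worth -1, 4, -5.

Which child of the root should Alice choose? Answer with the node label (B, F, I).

I

C (Alice): max(-2, -9, -1) = -1
D (Alice): max(4, 7, -1) = 7
E (Alice): max(5, -1, 4) = 5
B (Bob): min(-1, 7, 5) = -1
G (Alice): max(9, 3, 7) = 9
H (Alice): max(-5, 3, 3) = 3
F (Bob): min(9, 3, -7) = -7
J (Alice): max(-8, -5, 9) = 9
K (Alice): max(-1, 4, -5) = 4
I (Bob): min(9, 4, 3) = 3
Root (Alice): max(-1, -7, 3) = 3
Alice picks the child with the highest value: I (value 3).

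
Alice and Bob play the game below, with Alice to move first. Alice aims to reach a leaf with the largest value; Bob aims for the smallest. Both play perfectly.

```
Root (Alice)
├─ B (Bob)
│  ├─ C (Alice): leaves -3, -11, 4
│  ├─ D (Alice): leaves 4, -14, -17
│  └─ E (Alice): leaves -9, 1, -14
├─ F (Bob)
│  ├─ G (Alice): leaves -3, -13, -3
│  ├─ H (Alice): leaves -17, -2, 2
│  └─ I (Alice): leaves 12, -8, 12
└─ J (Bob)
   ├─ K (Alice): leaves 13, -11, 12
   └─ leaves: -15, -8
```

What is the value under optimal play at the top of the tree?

C (Alice): max(-3, -11, 4) = 4
D (Alice): max(4, -14, -17) = 4
E (Alice): max(-9, 1, -14) = 1
B (Bob): min(4, 4, 1) = 1
G (Alice): max(-3, -13, -3) = -3
H (Alice): max(-17, -2, 2) = 2
I (Alice): max(12, -8, 12) = 12
F (Bob): min(-3, 2, 12) = -3
K (Alice): max(13, -11, 12) = 13
J (Bob): min(13, -15, -8) = -15
Root (Alice): max(1, -3, -15) = 1

1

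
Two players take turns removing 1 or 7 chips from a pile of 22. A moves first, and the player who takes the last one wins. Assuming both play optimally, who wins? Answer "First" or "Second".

Second

W/L table (W = player to move can force a win):
i:   0  1  2  3  4  5  6  7  8  9 10 11 12 13 14 15 16 17 18 19 20 21 22
     L  W  L  W  L  W  L  W  L  W  L  W  L  W  L  W  L  W  L  W  L  W  L
Position 22 is L, so the second player wins.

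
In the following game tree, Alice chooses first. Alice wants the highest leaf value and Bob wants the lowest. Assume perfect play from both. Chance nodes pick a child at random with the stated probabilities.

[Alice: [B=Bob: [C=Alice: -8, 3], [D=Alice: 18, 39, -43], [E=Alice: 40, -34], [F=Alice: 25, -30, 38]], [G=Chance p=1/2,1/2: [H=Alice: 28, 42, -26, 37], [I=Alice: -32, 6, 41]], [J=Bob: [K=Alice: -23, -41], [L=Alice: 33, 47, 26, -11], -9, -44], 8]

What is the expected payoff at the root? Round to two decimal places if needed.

C (Alice): max(-8, 3) = 3
D (Alice): max(18, 39, -43) = 39
E (Alice): max(40, -34) = 40
F (Alice): max(25, -30, 38) = 38
B (Bob): min(3, 39, 40, 38) = 3
H (Alice): max(28, 42, -26, 37) = 42
I (Alice): max(-32, 6, 41) = 41
G (Chance): 1/2·42 + 1/2·41 = 41.5
K (Alice): max(-23, -41) = -23
L (Alice): max(33, 47, 26, -11) = 47
J (Bob): min(-23, 47, -9, -44) = -44
Root (Alice): max(3, 41.5, -44, 8) = 41.5

41.5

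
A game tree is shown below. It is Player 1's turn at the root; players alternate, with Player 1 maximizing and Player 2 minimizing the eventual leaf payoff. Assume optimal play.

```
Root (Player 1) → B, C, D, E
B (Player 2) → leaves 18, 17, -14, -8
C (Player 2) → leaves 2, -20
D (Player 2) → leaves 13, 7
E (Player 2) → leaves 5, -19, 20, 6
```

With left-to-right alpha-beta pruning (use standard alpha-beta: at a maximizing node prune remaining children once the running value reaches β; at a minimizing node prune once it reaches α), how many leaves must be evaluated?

9

B [α=-∞,β=+∞]: v=-14
C [α=-14,β=+∞]: v=-20
D [α=-14,β=+∞]: v=7
E [α=7,β=+∞]: v=5 after child 1 ≤ α → α-cutoff, skip 3
Root [α=-∞,β=+∞]: v=7
Leaves evaluated: 9 of 12.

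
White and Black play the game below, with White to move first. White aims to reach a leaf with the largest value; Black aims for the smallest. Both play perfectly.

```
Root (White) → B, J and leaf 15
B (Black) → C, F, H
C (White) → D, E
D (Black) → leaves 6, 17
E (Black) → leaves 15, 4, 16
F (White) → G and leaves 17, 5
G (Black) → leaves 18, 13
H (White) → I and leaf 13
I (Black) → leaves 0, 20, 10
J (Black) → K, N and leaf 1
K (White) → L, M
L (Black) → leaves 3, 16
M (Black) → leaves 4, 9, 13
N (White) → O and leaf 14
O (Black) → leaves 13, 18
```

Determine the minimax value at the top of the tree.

D (Black): min(6, 17) = 6
E (Black): min(15, 4, 16) = 4
C (White): max(6, 4) = 6
G (Black): min(18, 13) = 13
F (White): max(13, 17, 5) = 17
I (Black): min(0, 20, 10) = 0
H (White): max(0, 13) = 13
B (Black): min(6, 17, 13) = 6
L (Black): min(3, 16) = 3
M (Black): min(4, 9, 13) = 4
K (White): max(3, 4) = 4
O (Black): min(13, 18) = 13
N (White): max(13, 14) = 14
J (Black): min(4, 14, 1) = 1
Root (White): max(6, 1, 15) = 15

15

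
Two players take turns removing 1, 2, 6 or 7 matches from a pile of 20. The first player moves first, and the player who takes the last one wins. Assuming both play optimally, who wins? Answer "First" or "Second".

Mark each pile size as W (mover wins) or L (mover loses):
i:   0  1  2  3  4  5  6  7  8  9 10 11 12 13 14 15 16 17 18 19 20
     L  W  W  L  W  W  W  W  L  W  W  L  W  W  W  W  L  W  W  L  W
Position 20 is W, so the first player wins.

First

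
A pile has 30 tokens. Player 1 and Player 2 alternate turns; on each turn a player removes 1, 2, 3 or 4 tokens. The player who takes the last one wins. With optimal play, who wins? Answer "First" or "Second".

i:   0  1  2  3  4  5  6  7  8  9 10 11 12 13 14 15 16 17 18 19 20 21 22 23 24 25 26 27 28 29 30
     L  W  W  W  W  L  W  W  W  W  L  W  W  W  W  L  W  W  W  W  L  W  W  W  W  L  W  W  W  W  L
Position 30 is L, so the second player wins.

Second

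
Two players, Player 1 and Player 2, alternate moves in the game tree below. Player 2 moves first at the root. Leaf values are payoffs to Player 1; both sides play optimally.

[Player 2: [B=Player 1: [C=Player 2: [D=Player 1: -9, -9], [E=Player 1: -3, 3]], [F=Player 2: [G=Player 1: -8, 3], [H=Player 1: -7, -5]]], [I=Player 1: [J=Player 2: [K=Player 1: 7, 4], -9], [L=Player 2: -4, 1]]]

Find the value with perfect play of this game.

-5

D (Player 1): max(-9, -9) = -9
E (Player 1): max(-3, 3) = 3
C (Player 2): min(-9, 3) = -9
G (Player 1): max(-8, 3) = 3
H (Player 1): max(-7, -5) = -5
F (Player 2): min(3, -5) = -5
B (Player 1): max(-9, -5) = -5
K (Player 1): max(7, 4) = 7
J (Player 2): min(7, -9) = -9
L (Player 2): min(-4, 1) = -4
I (Player 1): max(-9, -4) = -4
Root (Player 2): min(-5, -4) = -5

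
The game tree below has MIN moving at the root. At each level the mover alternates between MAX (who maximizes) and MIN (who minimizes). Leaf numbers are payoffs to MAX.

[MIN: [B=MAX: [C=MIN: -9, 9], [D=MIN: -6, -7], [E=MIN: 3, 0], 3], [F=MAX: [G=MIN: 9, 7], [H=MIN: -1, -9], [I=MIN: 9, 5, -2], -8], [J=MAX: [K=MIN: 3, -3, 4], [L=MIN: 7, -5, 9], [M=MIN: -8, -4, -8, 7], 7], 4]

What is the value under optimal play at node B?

C: min(-9, 9) = -9
D: min(-6, -7) = -7
E: min(3, 0) = 0
B: max(-9, -7, 0, 3) = 3

3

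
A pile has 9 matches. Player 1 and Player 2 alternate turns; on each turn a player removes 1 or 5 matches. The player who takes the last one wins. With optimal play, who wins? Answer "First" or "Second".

First

i:   0  1  2  3  4  5  6  7  8  9
     L  W  L  W  L  W  L  W  L  W
Position 9 is W, so the first player wins.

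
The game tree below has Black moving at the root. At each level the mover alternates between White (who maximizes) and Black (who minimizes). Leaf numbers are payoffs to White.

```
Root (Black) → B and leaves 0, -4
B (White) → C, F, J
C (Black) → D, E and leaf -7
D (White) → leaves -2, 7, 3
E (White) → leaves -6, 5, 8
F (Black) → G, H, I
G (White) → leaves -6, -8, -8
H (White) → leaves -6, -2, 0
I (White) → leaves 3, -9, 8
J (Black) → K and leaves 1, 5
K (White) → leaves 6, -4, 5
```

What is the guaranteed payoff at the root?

D (White): max(-2, 7, 3) = 7
E (White): max(-6, 5, 8) = 8
C (Black): min(7, 8, -7) = -7
G (White): max(-6, -8, -8) = -6
H (White): max(-6, -2, 0) = 0
I (White): max(3, -9, 8) = 8
F (Black): min(-6, 0, 8) = -6
K (White): max(6, -4, 5) = 6
J (Black): min(6, 1, 5) = 1
B (White): max(-7, -6, 1) = 1
Root (Black): min(1, 0, -4) = -4

-4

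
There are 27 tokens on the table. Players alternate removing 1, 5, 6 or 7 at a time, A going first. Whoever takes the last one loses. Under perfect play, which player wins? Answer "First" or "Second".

Second

Positions where the player to move wins (W) vs loses (L):
i:   0  1  2  3  4  5  6  7  8  9 10 11 12 13 14 15 16 17 18 19 20 21 22 23 24 25 26 27
     W  L  W  L  W  L  W  W  W  W  W  W  W  L  W  L  W  L  W  W  W  W  W  W  W  L  W  L
Position 27 is L, so the second player wins.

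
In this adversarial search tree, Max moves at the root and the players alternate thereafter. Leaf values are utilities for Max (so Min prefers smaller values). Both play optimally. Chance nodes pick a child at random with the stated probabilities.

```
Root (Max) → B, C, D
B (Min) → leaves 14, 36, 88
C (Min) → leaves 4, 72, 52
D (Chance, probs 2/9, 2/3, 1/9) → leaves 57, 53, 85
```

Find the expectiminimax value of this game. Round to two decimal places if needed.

B (Min): min(14, 36, 88) = 14
C (Min): min(4, 72, 52) = 4
D (Chance): 2/9·57 + 2/3·53 + 1/9·85 = 57.44
Root (Max): max(14, 4, 57.44) = 57.44

57.44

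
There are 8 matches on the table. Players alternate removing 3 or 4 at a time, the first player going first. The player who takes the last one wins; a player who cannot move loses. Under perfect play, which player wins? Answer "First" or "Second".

Second

i:   0  1  2  3  4  5  6  7  8
     L  L  L  W  W  W  W  L  L
Position 8 is L, so the second player wins.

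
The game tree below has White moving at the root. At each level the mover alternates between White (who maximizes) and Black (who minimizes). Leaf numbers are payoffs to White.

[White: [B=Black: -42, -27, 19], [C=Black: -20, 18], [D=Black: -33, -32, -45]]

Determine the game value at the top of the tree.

B (Black): min(-42, -27, 19) = -42
C (Black): min(-20, 18) = -20
D (Black): min(-33, -32, -45) = -45
Root (White): max(-42, -20, -45) = -20

-20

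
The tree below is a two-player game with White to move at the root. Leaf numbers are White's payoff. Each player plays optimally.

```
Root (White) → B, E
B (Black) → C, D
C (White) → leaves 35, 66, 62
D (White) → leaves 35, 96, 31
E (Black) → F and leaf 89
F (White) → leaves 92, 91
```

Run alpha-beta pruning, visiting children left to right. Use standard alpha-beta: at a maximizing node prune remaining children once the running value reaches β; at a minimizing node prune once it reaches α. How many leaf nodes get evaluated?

8

C [α=-∞,β=+∞]: v=66
D [α=-∞,β=66]: v=96 after child 2 ≥ β → β-cutoff, skip 1
B [α=-∞,β=+∞]: v=66
F [α=66,β=+∞]: v=92
E [α=66,β=+∞]: v=89
Root [α=-∞,β=+∞]: v=89
Leaves evaluated: 8 of 9.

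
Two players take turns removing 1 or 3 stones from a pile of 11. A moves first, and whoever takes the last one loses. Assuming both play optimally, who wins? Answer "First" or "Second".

Second

Compute winning (W) and losing (L) positions by backward induction:
i:   0  1  2  3  4  5  6  7  8  9 10 11
     W  L  W  L  W  L  W  L  W  L  W  L
Position 11 is L, so the second player wins.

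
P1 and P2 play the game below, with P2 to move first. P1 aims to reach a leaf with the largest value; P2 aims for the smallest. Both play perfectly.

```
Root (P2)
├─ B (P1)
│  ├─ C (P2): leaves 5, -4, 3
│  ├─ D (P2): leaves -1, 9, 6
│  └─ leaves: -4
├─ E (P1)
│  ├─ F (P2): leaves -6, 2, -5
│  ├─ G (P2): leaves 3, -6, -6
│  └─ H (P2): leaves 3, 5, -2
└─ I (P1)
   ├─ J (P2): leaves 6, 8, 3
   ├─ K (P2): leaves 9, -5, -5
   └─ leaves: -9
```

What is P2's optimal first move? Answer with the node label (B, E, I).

C (P2): min(5, -4, 3) = -4
D (P2): min(-1, 9, 6) = -1
B (P1): max(-4, -1, -4) = -1
F (P2): min(-6, 2, -5) = -6
G (P2): min(3, -6, -6) = -6
H (P2): min(3, 5, -2) = -2
E (P1): max(-6, -6, -2) = -2
J (P2): min(6, 8, 3) = 3
K (P2): min(9, -5, -5) = -5
I (P1): max(3, -5, -9) = 3
Root (P2): min(-1, -2, 3) = -2
P2 picks the child with the lowest value: E (value -2).

E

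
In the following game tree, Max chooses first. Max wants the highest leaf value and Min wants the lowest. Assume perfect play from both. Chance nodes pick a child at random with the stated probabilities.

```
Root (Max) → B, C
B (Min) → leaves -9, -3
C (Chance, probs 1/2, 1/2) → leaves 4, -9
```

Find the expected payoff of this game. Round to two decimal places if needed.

B (Min): min(-9, -3) = -9
C (Chance): 1/2·4 + 1/2·-9 = -2.5
Root (Max): max(-9, -2.5) = -2.5

-2.5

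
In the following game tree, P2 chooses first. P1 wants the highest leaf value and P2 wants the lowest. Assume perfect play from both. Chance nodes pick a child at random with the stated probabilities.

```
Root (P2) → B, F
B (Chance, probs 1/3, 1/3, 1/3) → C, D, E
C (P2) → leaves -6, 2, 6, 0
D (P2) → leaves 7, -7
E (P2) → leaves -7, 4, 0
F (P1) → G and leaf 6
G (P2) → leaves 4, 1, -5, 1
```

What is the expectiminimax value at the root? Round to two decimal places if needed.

-6.67

C (P2): min(-6, 2, 6, 0) = -6
D (P2): min(7, -7) = -7
E (P2): min(-7, 4, 0) = -7
B (Chance): 1/3·-6 + 1/3·-7 + 1/3·-7 = -6.67
G (P2): min(4, 1, -5, 1) = -5
F (P1): max(-5, 6) = 6
Root (P2): min(-6.67, 6) = -6.67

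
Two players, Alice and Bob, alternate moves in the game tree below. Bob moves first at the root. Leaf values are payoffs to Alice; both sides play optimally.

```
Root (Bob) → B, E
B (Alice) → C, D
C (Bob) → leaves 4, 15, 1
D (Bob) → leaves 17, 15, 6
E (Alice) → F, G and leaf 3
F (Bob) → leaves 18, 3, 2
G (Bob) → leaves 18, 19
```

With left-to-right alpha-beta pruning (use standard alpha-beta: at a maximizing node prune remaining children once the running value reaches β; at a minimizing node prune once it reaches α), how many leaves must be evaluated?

11

C [α=-∞,β=+∞]: v=1
D [α=1,β=+∞]: v=6
B [α=-∞,β=+∞]: v=6
F [α=-∞,β=6]: v=2
G [α=2,β=6]: v=18
E [α=-∞,β=6]: v=18 after child 2 ≥ β → β-cutoff, skip 1
Root [α=-∞,β=+∞]: v=6
Leaves evaluated: 11 of 12.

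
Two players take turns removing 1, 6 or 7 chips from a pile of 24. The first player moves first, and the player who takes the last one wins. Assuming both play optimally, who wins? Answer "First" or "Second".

Mark each pile size as W (mover wins) or L (mover loses):
i:   0  1  2  3  4  5  6  7  8  9 10 11 12 13 14 15 16 17 18 19 20 21 22 23 24
     L  W  L  W  L  W  W  W  W  W  W  W  L  W  L  W  L  W  W  W  W  W  W  W  L
Position 24 is L, so the second player wins.

Second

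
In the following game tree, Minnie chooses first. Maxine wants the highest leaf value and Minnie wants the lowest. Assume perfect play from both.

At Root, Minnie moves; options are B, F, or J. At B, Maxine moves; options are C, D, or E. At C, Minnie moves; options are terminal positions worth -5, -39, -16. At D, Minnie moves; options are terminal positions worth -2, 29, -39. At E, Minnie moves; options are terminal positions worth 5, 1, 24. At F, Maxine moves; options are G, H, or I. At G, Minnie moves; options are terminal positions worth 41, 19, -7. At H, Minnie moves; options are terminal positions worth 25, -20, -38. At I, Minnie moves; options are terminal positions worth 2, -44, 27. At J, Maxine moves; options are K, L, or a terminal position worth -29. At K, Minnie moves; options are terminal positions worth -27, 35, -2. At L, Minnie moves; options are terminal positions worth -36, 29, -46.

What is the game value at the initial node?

-27

C (Minnie): min(-5, -39, -16) = -39
D (Minnie): min(-2, 29, -39) = -39
E (Minnie): min(5, 1, 24) = 1
B (Maxine): max(-39, -39, 1) = 1
G (Minnie): min(41, 19, -7) = -7
H (Minnie): min(25, -20, -38) = -38
I (Minnie): min(2, -44, 27) = -44
F (Maxine): max(-7, -38, -44) = -7
K (Minnie): min(-27, 35, -2) = -27
L (Minnie): min(-36, 29, -46) = -46
J (Maxine): max(-27, -46, -29) = -27
Root (Minnie): min(1, -7, -27) = -27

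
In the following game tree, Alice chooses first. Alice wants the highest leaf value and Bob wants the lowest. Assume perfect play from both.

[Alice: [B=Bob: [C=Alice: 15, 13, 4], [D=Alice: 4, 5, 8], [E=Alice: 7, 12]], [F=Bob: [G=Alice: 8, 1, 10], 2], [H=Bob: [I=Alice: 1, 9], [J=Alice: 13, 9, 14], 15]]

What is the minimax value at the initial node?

C (Alice): max(15, 13, 4) = 15
D (Alice): max(4, 5, 8) = 8
E (Alice): max(7, 12) = 12
B (Bob): min(15, 8, 12) = 8
G (Alice): max(8, 1, 10) = 10
F (Bob): min(10, 2) = 2
I (Alice): max(1, 9) = 9
J (Alice): max(13, 9, 14) = 14
H (Bob): min(9, 14, 15) = 9
Root (Alice): max(8, 2, 9) = 9

9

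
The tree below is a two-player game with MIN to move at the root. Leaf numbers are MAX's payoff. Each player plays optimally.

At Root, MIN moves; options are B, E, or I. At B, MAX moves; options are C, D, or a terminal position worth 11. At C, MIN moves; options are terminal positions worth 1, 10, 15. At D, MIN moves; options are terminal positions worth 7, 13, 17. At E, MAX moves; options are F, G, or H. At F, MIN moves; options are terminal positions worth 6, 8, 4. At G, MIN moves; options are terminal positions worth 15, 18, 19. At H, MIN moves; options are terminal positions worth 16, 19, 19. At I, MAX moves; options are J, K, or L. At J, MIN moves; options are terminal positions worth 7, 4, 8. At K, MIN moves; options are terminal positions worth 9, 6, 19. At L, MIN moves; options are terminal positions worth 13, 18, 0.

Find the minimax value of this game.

C (MIN): min(1, 10, 15) = 1
D (MIN): min(7, 13, 17) = 7
B (MAX): max(1, 7, 11) = 11
F (MIN): min(6, 8, 4) = 4
G (MIN): min(15, 18, 19) = 15
H (MIN): min(16, 19, 19) = 16
E (MAX): max(4, 15, 16) = 16
J (MIN): min(7, 4, 8) = 4
K (MIN): min(9, 6, 19) = 6
L (MIN): min(13, 18, 0) = 0
I (MAX): max(4, 6, 0) = 6
Root (MIN): min(11, 16, 6) = 6

6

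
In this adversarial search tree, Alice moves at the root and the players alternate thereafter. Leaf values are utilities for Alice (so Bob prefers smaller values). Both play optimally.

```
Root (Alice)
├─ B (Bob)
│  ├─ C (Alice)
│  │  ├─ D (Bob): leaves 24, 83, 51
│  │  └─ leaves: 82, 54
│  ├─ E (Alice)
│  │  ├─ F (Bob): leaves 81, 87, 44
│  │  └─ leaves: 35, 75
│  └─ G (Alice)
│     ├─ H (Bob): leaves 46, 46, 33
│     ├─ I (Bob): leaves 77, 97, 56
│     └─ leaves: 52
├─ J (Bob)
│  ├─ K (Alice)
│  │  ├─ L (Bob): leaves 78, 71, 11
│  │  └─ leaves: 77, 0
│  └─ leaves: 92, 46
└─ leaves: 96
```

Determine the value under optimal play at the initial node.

96

D (Bob): min(24, 83, 51) = 24
C (Alice): max(24, 82, 54) = 82
F (Bob): min(81, 87, 44) = 44
E (Alice): max(44, 35, 75) = 75
H (Bob): min(46, 46, 33) = 33
I (Bob): min(77, 97, 56) = 56
G (Alice): max(33, 56, 52) = 56
B (Bob): min(82, 75, 56) = 56
L (Bob): min(78, 71, 11) = 11
K (Alice): max(11, 77, 0) = 77
J (Bob): min(77, 92, 46) = 46
Root (Alice): max(56, 46, 96) = 96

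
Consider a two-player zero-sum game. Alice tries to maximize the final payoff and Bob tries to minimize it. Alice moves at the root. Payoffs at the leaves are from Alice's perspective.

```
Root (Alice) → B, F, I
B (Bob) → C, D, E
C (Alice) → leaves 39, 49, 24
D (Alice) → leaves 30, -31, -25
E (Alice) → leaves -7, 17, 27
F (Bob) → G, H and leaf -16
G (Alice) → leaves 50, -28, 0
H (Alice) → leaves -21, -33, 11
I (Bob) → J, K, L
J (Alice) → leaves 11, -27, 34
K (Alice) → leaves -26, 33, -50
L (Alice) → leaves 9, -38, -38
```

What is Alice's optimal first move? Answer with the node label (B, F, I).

B

C (Alice): max(39, 49, 24) = 49
D (Alice): max(30, -31, -25) = 30
E (Alice): max(-7, 17, 27) = 27
B (Bob): min(49, 30, 27) = 27
G (Alice): max(50, -28, 0) = 50
H (Alice): max(-21, -33, 11) = 11
F (Bob): min(50, 11, -16) = -16
J (Alice): max(11, -27, 34) = 34
K (Alice): max(-26, 33, -50) = 33
L (Alice): max(9, -38, -38) = 9
I (Bob): min(34, 33, 9) = 9
Root (Alice): max(27, -16, 9) = 27
Alice picks the child with the highest value: B (value 27).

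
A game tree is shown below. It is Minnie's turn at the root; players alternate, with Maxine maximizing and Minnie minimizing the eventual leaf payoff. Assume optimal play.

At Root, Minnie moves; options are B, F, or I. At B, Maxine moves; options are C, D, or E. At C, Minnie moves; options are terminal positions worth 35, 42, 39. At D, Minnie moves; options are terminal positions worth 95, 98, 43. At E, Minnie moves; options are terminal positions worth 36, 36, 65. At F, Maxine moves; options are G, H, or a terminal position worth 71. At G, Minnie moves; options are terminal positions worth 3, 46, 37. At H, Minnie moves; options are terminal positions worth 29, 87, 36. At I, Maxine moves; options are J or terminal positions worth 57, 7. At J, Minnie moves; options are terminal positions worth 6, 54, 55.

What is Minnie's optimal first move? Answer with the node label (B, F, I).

C (Minnie): min(35, 42, 39) = 35
D (Minnie): min(95, 98, 43) = 43
E (Minnie): min(36, 36, 65) = 36
B (Maxine): max(35, 43, 36) = 43
G (Minnie): min(3, 46, 37) = 3
H (Minnie): min(29, 87, 36) = 29
F (Maxine): max(3, 29, 71) = 71
J (Minnie): min(6, 54, 55) = 6
I (Maxine): max(6, 57, 7) = 57
Root (Minnie): min(43, 71, 57) = 43
Minnie picks the child with the lowest value: B (value 43).

B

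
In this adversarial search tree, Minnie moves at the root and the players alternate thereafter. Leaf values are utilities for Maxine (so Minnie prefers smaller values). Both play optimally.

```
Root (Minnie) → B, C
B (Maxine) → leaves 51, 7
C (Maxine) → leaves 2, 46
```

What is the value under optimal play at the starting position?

B (Maxine): max(51, 7) = 51
C (Maxine): max(2, 46) = 46
Root (Minnie): min(51, 46) = 46

46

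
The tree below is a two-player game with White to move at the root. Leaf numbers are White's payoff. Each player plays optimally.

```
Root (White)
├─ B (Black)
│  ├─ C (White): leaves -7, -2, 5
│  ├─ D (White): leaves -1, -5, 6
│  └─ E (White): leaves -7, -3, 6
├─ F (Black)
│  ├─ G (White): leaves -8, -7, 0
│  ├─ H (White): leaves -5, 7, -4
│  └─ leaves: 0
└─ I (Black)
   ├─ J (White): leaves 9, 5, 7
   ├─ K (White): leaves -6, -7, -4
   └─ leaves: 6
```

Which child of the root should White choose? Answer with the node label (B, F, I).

C (White): max(-7, -2, 5) = 5
D (White): max(-1, -5, 6) = 6
E (White): max(-7, -3, 6) = 6
B (Black): min(5, 6, 6) = 5
G (White): max(-8, -7, 0) = 0
H (White): max(-5, 7, -4) = 7
F (Black): min(0, 7, 0) = 0
J (White): max(9, 5, 7) = 9
K (White): max(-6, -7, -4) = -4
I (Black): min(9, -4, 6) = -4
Root (White): max(5, 0, -4) = 5
White picks the child with the highest value: B (value 5).

B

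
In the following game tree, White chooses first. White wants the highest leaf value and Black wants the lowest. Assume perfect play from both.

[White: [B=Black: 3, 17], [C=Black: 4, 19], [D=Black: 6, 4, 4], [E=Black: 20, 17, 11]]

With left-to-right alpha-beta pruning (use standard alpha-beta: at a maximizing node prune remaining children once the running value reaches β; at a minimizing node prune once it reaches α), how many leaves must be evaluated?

9

B [α=-∞,β=+∞]: v=3
C [α=3,β=+∞]: v=4
D [α=4,β=+∞]: v=4 after child 2 ≤ α → α-cutoff, skip 1
E [α=4,β=+∞]: v=11
Root [α=-∞,β=+∞]: v=11
Leaves evaluated: 9 of 10.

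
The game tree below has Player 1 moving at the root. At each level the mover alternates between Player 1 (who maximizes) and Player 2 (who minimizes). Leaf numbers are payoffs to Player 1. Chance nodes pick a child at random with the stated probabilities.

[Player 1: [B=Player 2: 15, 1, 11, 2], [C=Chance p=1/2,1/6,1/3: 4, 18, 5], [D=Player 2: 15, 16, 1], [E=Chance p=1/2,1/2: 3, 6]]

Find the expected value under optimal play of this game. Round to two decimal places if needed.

B (Player 2): min(15, 1, 11, 2) = 1
C (Chance): 1/2·4 + 1/6·18 + 1/3·5 = 6.67
D (Player 2): min(15, 16, 1) = 1
E (Chance): 1/2·3 + 1/2·6 = 4.5
Root (Player 1): max(1, 6.67, 1, 4.5) = 6.67

6.67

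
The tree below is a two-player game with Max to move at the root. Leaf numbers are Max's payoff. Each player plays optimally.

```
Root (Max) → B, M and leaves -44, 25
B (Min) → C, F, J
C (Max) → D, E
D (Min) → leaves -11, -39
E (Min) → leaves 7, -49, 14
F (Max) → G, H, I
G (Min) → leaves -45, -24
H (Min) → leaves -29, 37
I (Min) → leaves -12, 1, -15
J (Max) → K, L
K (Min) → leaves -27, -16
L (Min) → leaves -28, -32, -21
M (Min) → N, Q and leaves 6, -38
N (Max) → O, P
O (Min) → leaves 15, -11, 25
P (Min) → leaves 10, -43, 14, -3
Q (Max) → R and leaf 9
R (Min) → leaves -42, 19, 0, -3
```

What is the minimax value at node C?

D: min(-11, -39) = -39
E: min(7, -49, 14) = -49
C: max(-39, -49) = -39

-39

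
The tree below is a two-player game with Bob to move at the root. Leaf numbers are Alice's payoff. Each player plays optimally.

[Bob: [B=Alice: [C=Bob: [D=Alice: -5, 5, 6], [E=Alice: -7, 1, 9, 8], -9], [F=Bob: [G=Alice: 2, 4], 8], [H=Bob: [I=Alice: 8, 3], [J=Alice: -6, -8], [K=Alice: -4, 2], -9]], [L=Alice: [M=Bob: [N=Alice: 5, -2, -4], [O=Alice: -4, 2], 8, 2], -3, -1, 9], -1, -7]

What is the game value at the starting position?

-7

D (Alice): max(-5, 5, 6) = 6
E (Alice): max(-7, 1, 9, 8) = 9
C (Bob): min(6, 9, -9) = -9
G (Alice): max(2, 4) = 4
F (Bob): min(4, 8) = 4
I (Alice): max(8, 3) = 8
J (Alice): max(-6, -8) = -6
K (Alice): max(-4, 2) = 2
H (Bob): min(8, -6, 2, -9) = -9
B (Alice): max(-9, 4, -9) = 4
N (Alice): max(5, -2, -4) = 5
O (Alice): max(-4, 2) = 2
M (Bob): min(5, 2, 8, 2) = 2
L (Alice): max(2, -3, -1, 9) = 9
Root (Bob): min(4, 9, -1, -7) = -7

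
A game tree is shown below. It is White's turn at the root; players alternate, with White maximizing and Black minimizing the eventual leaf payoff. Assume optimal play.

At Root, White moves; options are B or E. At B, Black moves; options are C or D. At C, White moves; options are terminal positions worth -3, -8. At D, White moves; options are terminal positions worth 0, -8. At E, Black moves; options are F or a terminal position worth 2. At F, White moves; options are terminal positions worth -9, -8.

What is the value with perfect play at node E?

F: max(-9, -8) = -8
E: min(-8, 2) = -8

-8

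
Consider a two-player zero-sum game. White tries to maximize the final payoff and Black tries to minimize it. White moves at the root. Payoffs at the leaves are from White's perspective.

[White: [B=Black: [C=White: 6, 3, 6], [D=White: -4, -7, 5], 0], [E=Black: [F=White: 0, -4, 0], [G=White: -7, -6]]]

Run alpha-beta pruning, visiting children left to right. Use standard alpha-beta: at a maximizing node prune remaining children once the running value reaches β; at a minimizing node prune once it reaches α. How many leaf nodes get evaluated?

C [α=-∞,β=+∞]: v=6
D [α=-∞,β=6]: v=5
B [α=-∞,β=+∞]: v=0
F [α=0,β=+∞]: v=0
E [α=0,β=+∞]: v=0 after child 1 ≤ α → α-cutoff, skip 1
Root [α=-∞,β=+∞]: v=0
Leaves evaluated: 10 of 12.

10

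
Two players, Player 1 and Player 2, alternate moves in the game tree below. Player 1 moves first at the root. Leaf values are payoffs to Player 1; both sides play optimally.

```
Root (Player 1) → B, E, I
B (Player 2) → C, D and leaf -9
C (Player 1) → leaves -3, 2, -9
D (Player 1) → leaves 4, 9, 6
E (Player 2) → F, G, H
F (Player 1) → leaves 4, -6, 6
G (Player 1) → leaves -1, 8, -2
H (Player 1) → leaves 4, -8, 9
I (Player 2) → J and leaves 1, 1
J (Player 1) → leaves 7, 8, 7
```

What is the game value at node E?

F: max(4, -6, 6) = 6
G: max(-1, 8, -2) = 8
H: max(4, -8, 9) = 9
E: min(6, 8, 9) = 6

6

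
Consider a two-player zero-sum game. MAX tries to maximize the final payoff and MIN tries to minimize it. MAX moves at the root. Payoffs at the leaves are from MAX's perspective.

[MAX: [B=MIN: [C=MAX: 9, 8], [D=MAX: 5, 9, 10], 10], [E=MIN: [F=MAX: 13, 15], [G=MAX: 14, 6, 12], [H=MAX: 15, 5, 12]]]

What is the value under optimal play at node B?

C: max(9, 8) = 9
D: max(5, 9, 10) = 10
B: min(9, 10, 10) = 9

9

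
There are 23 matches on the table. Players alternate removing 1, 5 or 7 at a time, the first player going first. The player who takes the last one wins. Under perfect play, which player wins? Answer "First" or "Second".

First

Mark each pile size as W (mover wins) or L (mover loses):
i:   0  1  2  3  4  5  6  7  8  9 10 11 12 13 14 15 16 17 18 19 20 21 22 23
     L  W  L  W  L  W  L  W  L  W  L  W  L  W  L  W  L  W  L  W  L  W  L  W
Position 23 is W, so the first player wins.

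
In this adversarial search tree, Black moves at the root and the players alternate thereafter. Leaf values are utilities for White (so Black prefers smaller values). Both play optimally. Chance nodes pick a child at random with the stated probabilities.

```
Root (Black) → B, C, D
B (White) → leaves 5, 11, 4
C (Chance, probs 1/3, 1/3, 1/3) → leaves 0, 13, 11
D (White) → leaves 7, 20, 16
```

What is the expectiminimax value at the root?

B (White): max(5, 11, 4) = 11
C (Chance): 1/3·0 + 1/3·13 + 1/3·11 = 8
D (White): max(7, 20, 16) = 20
Root (Black): min(11, 8, 20) = 8

8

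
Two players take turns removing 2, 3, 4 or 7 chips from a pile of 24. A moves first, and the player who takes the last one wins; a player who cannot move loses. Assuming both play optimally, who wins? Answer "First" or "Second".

Mark each pile size as W (mover wins) or L (mover loses):
i:   0  1  2  3  4  5  6  7  8  9 10 11 12 13 14 15 16 17 18 19 20 21 22 23 24
     L  L  W  W  W  W  L  W  W  W  W  L  L  W  W  W  W  L  W  W  W  W  L  L  W
Position 24 is W, so the first player wins.

First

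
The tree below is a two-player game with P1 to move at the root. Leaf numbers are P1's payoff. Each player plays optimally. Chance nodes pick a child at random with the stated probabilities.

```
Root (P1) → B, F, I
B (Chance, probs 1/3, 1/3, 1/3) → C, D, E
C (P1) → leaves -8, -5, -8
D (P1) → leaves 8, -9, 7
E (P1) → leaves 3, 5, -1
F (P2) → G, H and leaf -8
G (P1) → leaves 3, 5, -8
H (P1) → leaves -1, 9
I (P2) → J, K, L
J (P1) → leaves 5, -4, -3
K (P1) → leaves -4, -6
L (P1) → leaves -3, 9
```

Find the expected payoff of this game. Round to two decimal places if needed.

C (P1): max(-8, -5, -8) = -5
D (P1): max(8, -9, 7) = 8
E (P1): max(3, 5, -1) = 5
B (Chance): 1/3·-5 + 1/3·8 + 1/3·5 = 2.67
G (P1): max(3, 5, -8) = 5
H (P1): max(-1, 9) = 9
F (P2): min(5, 9, -8) = -8
J (P1): max(5, -4, -3) = 5
K (P1): max(-4, -6) = -4
L (P1): max(-3, 9) = 9
I (P2): min(5, -4, 9) = -4
Root (P1): max(2.67, -8, -4) = 2.67

2.67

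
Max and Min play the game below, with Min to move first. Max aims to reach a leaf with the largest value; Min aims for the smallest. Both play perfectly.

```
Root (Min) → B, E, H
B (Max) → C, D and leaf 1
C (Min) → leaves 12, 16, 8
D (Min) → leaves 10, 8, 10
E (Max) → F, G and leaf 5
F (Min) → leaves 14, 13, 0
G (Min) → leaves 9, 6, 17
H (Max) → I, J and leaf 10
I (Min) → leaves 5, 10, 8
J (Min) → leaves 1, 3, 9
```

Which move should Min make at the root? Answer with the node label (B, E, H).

E

C (Min): min(12, 16, 8) = 8
D (Min): min(10, 8, 10) = 8
B (Max): max(8, 8, 1) = 8
F (Min): min(14, 13, 0) = 0
G (Min): min(9, 6, 17) = 6
E (Max): max(0, 6, 5) = 6
I (Min): min(5, 10, 8) = 5
J (Min): min(1, 3, 9) = 1
H (Max): max(5, 1, 10) = 10
Root (Min): min(8, 6, 10) = 6
Min picks the child with the lowest value: E (value 6).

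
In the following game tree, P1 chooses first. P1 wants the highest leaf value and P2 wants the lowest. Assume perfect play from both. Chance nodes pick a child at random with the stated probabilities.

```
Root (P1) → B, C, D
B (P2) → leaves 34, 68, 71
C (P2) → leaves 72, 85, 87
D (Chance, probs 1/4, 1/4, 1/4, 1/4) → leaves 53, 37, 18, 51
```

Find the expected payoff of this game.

72

B (P2): min(34, 68, 71) = 34
C (P2): min(72, 85, 87) = 72
D (Chance): 1/4·53 + 1/4·37 + 1/4·18 + 1/4·51 = 39.75
Root (P1): max(34, 72, 39.75) = 72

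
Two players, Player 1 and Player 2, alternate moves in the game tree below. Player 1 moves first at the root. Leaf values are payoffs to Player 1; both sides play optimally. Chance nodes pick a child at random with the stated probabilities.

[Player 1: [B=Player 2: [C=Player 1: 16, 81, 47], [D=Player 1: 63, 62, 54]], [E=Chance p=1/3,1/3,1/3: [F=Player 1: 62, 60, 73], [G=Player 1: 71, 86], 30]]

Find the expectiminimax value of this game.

63

C (Player 1): max(16, 81, 47) = 81
D (Player 1): max(63, 62, 54) = 63
B (Player 2): min(81, 63) = 63
F (Player 1): max(62, 60, 73) = 73
G (Player 1): max(71, 86) = 86
E (Chance): 1/3·73 + 1/3·86 + 1/3·30 = 63
Root (Player 1): max(63, 63) = 63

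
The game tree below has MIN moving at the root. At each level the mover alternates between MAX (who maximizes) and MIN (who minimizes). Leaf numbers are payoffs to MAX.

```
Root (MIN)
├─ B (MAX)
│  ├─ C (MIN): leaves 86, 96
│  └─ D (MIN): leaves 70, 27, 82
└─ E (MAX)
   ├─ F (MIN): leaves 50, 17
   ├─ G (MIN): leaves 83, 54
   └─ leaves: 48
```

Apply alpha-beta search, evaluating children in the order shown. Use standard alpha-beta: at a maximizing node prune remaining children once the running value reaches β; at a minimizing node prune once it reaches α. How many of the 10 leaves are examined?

8

C [α=-∞,β=+∞]: v=86
D [α=86,β=+∞]: v=70 after child 1 ≤ α → α-cutoff, skip 2
B [α=-∞,β=+∞]: v=86
F [α=-∞,β=86]: v=17
G [α=17,β=86]: v=54
E [α=-∞,β=86]: v=54
Root [α=-∞,β=+∞]: v=54
Leaves evaluated: 8 of 10.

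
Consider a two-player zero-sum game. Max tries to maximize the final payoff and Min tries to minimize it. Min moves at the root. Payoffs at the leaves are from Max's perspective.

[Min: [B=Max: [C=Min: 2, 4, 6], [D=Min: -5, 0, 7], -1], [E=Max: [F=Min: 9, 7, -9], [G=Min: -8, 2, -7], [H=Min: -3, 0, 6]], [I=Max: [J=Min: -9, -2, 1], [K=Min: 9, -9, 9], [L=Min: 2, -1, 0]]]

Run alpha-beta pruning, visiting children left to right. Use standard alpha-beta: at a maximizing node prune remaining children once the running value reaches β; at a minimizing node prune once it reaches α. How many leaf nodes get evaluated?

22

C [α=-∞,β=+∞]: v=2
D [α=2,β=+∞]: v=-5 after child 1 ≤ α → α-cutoff, skip 2
B [α=-∞,β=+∞]: v=2
F [α=-∞,β=2]: v=-9
G [α=-9,β=2]: v=-8
H [α=-8,β=2]: v=-3
E [α=-∞,β=2]: v=-3
J [α=-∞,β=-3]: v=-9
K [α=-9,β=-3]: v=-9 after child 2 ≤ α → α-cutoff, skip 1
L [α=-9,β=-3]: v=-1
I [α=-∞,β=-3]: v=-1
Root [α=-∞,β=+∞]: v=-3
Leaves evaluated: 22 of 25.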